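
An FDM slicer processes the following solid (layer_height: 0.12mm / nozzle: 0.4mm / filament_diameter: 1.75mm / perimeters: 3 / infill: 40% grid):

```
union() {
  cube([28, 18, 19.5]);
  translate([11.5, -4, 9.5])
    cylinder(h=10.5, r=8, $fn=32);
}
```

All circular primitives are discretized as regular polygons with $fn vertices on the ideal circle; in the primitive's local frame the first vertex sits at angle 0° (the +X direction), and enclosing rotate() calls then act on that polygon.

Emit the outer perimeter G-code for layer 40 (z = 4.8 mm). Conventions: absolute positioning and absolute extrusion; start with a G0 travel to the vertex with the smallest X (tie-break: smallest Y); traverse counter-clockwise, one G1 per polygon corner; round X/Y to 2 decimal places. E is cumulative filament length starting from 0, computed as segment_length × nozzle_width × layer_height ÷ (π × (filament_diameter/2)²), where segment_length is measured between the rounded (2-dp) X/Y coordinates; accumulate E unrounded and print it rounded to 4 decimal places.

G0 X0.00 Y0.00 Z4.80
G1 X28.00 Y0.00 E0.5588
G1 X28.00 Y18.00 E0.9180
G1 X0.00 Y18.00 E1.4767
G1 X0.00 Y0.00 E1.8360

At z = 4.8 mm: the 28×18 cube contributes its full rectangle; the cylinder at (11.5, -4) is not intersected at this z (z outside [9.5, 20]); Combining (union): only the 28×18 cube is present, so the union is just that shape — 1 connected region. The outline is a single polygon with 4 vertices. Extrusion per mm of travel: 0.4 × 0.12 / (π × 0.875²) = 0.019956. Accumulating E over each segment gives final E = 1.8360.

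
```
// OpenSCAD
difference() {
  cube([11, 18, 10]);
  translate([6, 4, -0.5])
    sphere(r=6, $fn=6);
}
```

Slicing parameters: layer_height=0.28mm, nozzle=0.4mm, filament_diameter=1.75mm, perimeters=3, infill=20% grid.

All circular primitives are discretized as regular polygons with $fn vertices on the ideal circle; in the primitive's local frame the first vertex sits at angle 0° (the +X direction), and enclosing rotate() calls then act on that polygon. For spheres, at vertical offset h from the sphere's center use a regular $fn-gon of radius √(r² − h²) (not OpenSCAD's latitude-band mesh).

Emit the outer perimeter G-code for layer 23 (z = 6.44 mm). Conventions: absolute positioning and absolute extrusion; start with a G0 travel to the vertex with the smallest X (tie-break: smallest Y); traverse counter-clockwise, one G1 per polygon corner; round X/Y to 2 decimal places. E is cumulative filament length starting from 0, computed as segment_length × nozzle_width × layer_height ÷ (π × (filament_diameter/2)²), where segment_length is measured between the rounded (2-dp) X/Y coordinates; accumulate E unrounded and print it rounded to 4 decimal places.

At z = 6.44 mm: the cube (footprint 11×18) is included at this height; the sphere at (6, 4) is not intersected at this z (|z−center|=6.940 > r=6); After the difference (first − rest): none of the subtracted shapes is present at this height, so the 11×18 cube is unchanged — 1 connected region. The outline is a single polygon with 4 vertices. Extrusion per mm of travel: 0.4 × 0.28 / (π × 0.875²) = 0.046564. Accumulating E over each segment gives final E = 2.7007.

G0 X0.00 Y0.00 Z6.44
G1 X11.00 Y0.00 E0.5122
G1 X11.00 Y18.00 E1.3504
G1 X0.00 Y18.00 E1.8626
G1 X0.00 Y0.00 E2.7007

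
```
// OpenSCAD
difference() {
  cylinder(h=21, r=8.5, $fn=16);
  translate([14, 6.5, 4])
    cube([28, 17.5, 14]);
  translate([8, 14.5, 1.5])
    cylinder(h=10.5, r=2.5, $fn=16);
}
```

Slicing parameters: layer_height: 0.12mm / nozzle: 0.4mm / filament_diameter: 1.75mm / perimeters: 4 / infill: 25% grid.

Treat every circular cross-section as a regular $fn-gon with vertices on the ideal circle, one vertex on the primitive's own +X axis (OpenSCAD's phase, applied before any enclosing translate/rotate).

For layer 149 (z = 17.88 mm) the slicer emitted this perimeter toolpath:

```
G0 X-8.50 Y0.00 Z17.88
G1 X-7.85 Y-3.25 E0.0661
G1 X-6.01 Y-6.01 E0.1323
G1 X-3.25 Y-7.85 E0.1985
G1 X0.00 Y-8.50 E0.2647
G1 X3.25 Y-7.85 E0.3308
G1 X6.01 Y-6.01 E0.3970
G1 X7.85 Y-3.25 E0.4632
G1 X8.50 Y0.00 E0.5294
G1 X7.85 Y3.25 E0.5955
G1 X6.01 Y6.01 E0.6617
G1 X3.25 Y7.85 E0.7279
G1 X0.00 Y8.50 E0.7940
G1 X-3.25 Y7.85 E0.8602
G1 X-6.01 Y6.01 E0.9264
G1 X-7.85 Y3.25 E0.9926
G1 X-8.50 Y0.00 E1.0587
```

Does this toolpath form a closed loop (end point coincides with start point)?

Start point (G0): (-8.50, 0.00). End point (last G1): the path returns to the start — closed.

yes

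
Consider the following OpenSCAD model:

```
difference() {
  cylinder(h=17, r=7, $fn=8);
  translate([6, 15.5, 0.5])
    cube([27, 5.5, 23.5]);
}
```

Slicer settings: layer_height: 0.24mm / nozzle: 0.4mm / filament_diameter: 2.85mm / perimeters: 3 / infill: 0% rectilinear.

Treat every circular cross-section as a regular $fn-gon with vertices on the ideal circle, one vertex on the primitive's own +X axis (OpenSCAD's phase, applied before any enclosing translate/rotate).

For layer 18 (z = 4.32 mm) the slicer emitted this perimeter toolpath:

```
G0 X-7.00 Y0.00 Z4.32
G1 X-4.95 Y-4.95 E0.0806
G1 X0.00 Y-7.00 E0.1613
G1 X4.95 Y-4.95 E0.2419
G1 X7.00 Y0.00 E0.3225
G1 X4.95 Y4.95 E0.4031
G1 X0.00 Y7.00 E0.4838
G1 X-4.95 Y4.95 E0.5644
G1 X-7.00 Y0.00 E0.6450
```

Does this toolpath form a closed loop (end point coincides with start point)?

Start point (G0): (-7.00, 0.00). End point (last G1): the path returns to the start — closed.

yes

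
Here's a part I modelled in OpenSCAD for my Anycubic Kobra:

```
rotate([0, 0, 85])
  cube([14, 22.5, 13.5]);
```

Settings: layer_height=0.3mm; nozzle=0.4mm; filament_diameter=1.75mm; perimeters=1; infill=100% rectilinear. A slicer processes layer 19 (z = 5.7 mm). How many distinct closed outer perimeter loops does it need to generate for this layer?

1

At z = 5.7 mm: the cube (footprint 14×22.5) is included at this height; (whole slice rotated 85° about Z — lengths, areas and connectivity unchanged). The result has 1 disconnected region.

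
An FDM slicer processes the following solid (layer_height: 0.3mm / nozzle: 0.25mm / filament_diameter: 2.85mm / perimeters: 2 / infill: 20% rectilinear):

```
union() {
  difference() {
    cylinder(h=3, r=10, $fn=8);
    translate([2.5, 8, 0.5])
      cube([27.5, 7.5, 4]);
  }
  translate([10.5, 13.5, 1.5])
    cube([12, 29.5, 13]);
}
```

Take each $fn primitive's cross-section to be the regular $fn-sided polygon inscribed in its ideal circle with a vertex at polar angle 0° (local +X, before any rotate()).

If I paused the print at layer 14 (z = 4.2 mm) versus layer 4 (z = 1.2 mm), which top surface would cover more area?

layer 14 (z = 4.2 mm)

Layer 14 (z = 4.2): the cylinder is not intersected at this z (z outside [0, 3]); the 27.5×7.5 cube at (2.5, 8) contributes its full rectangle (area 206.25 mm²); Taking the first minus the rest: the first operand is absent here, so nothing remains; the cube at (10.5, 13.5) (footprint 12×29.5) is included at this height (area 354.00 mm²); Merging all regions: only the 12×29.5 cube at (10.5, 13.5) is present, so the union is just that shape — area = 354.00 mm². So its area = 354.00 mm². Layer 4 (z = 1.2): the r=10 cylinder contributes a regular 8-gon of circumradius 10 (area = (8/2)·10.000²·sin(360°/8) = 282.84 mm²); the cube at (2.5, 8) (footprint 27.5×7.5) is included at this height (area 206.25 mm²); After the difference (first − rest): starting from the r=10 cylinder (282.84 mm²), the 27.5×7.5 cube at (2.5, 8) partially overlaps it — only the 1.12 mm² overlap (of its 206.25 mm²) is removed, clipping the outline — area = 281.72 mm²; the cube at (10.5, 13.5) is absent (z outside [1.5, 14.5]); Combining (union): only that combined region is present, so the union is just that shape — area = 281.72 mm². So its area = 281.72 mm². Layer 14 is larger (354.00 vs 281.72 mm²).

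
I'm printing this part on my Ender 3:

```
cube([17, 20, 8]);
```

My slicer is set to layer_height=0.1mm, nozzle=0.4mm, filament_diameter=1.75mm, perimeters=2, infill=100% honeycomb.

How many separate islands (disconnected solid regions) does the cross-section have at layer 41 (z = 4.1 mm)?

1

At z = 4.1 mm: the cube (footprint 17×20) is included at this height. Overall, the cross-section is a single solid region. Island count = 1.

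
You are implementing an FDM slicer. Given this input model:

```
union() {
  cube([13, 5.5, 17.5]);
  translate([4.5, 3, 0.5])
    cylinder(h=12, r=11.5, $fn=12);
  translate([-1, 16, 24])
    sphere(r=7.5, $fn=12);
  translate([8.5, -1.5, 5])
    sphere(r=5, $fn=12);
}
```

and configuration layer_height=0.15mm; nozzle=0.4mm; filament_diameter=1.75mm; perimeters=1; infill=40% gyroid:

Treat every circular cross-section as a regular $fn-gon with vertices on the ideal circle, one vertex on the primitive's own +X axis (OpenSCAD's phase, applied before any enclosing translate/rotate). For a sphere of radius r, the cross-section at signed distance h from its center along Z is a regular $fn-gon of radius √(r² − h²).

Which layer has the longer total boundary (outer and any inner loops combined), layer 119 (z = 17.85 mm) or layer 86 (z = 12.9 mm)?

layer 86 (z = 12.9 mm)

Layer 119 (z = 17.85): the cube does not reach this height (z outside [0, 17.5]); the cylinder at (4.5, 3) is not intersected at this z (z outside [0.5, 12.5]); the sphere at (-1, 16): section is a regular 12-gon, circumradius = √(r²−h²) = √(7.5²−6.15²) = 4.293 (perimeter = 2·12·4.293·sin(180°/12) = 26.66 mm); the sphere at (8.5, -1.5) does not reach this height (|z−center|=12.850 > r=5); Combining (union): only the r=7.5 sphere at (-1, 16) is present, so the union is just that shape — boundary = 26.66 mm. So its perimeter = 26.66 mm. Layer 86 (z = 12.9): the cube is present — its section is the full 13×5.5 rectangle (perimeter 37.00 mm); the cylinder at (4.5, 3) is absent (z outside [0.5, 12.5]); the sphere at (-1, 16) is not intersected at this z (|z−center|=11.100 > r=7.5); the sphere at (8.5, -1.5) is not intersected at this z (|z−center|=7.900 > r=5); Combining (union): only the 13×5.5 cube is present, so the union is just that shape — boundary = 37.00 mm. So its perimeter = 37.00 mm. Layer 86 is larger (37.00 vs 26.66 mm).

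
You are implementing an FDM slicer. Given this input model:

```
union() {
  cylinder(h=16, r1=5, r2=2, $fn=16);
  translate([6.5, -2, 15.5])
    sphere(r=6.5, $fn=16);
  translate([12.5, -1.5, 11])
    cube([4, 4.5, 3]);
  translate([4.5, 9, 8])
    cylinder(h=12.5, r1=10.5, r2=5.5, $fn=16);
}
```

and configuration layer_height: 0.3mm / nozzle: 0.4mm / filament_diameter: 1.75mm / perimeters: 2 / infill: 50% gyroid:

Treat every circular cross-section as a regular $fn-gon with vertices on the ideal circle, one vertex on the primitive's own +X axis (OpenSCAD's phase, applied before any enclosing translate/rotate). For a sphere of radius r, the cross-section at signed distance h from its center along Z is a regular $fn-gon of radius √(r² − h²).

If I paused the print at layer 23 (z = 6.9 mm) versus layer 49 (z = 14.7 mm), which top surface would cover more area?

layer 49 (z = 14.7 mm)

Layer 23 (z = 6.9): the cone (r1=5→r2=2) has section circumradius 3.706 here — a regular 16-gon (area = (16/2)·3.706²·sin(360°/16) = 42.05 mm²); the sphere at (6.5, -2) does not reach this height (|z−center|=8.600 > r=6.5); the cube at (12.5, -1.5) is not intersected at this z (z outside [11, 14]); the cone at (4.5, 9) is absent (z outside [8, 20.5]); Taking the union: only the cone is present, so the union is just that shape — area = 42.05 mm². So its area = 42.05 mm². Layer 49 (z = 14.7): the cone (r1=5→r2=2) has section circumradius 2.244 here — a regular 16-gon (area = (16/2)·2.244²·sin(360°/16) = 15.41 mm²); the r=6.5 sphere at (6.5, -2) contributes a regular 16-gon of circumradius √(6.5²−0.8²) = 6.451 (area = (16/2)·6.451²·sin(360°/16) = 127.39 mm²); the cube at (12.5, -1.5) does not reach this height (z outside [11, 14]); the cone at (4.5, 9): at t=0.536 of its height the radius interpolates to r₁+(r₂−r₁)t = 7.820, giving a regular 16-gon of that circumradius (area = (16/2)·7.820²·sin(360°/16) = 187.22 mm²); Taking the union: the regions partially overlap — summed areas 330.02 mm² minus the doubly-counted overlap 22.19 mm² gives 307.83 mm² — area = 307.83 mm². So its area = 307.83 mm². Layer 49 is larger (307.83 vs 42.05 mm²).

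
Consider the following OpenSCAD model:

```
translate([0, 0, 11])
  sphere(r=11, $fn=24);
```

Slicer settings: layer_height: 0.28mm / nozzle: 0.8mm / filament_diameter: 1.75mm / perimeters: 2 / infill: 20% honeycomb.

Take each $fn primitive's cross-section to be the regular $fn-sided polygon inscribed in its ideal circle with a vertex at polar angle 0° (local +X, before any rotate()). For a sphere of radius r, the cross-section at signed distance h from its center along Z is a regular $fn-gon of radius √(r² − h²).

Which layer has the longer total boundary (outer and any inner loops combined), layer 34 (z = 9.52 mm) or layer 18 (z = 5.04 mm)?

Layer 34 (z = 9.52): the r=11 sphere slices to a regular 24-gon of circumradius 10.900 (√(r²−h²) with h=1.48 from center) (perimeter = 2·24·10.900·sin(180°/24) = 68.29 mm). So its perimeter = 68.29 mm. Layer 18 (z = 5.04): the sphere: section is a regular 24-gon, circumradius = √(r²−h²) = √(11²−5.96²) = 9.245 (perimeter = 2·24·9.245·sin(180°/24) = 57.93 mm). So its perimeter = 57.93 mm. Layer 34 is larger (68.29 vs 57.93 mm).

layer 34 (z = 9.52 mm)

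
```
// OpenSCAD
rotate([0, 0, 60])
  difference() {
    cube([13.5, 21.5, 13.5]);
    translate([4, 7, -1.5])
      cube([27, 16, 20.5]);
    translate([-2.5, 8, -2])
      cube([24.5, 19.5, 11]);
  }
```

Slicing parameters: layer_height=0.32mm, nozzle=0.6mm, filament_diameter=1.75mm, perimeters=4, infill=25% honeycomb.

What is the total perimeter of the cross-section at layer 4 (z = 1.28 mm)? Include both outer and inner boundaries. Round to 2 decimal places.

43.00 mm

At z = 1.28 mm: the cube is present — its section is the full 13.5×21.5 rectangle (perimeter 70.00 mm); the cube at (4, 7) (footprint 27×16) is included at this height (perimeter 86.00 mm); the 24.5×19.5 cube at (-2.5, 8) contributes its full rectangle (perimeter 88.00 mm); Taking the first minus the rest: starting from the 13.5×21.5 cube, the 27×16 cube at (4, 7) partially overlaps it — only the 137.75 mm² overlap (of its 432.00 mm²) is removed, clipping the outline; the 24.5×19.5 cube at (-2.5, 8) partially overlaps it — only the 54.00 mm² overlap (of its 477.75 mm²) is removed, clipping the outline — boundary = 43.00 mm; (rotated 60° about Z; rotation is an isometry so areas/perimeters/island counts are preserved). Overall, the cross-section is a single solid region. Total boundary length (outer) = 43.00 mm.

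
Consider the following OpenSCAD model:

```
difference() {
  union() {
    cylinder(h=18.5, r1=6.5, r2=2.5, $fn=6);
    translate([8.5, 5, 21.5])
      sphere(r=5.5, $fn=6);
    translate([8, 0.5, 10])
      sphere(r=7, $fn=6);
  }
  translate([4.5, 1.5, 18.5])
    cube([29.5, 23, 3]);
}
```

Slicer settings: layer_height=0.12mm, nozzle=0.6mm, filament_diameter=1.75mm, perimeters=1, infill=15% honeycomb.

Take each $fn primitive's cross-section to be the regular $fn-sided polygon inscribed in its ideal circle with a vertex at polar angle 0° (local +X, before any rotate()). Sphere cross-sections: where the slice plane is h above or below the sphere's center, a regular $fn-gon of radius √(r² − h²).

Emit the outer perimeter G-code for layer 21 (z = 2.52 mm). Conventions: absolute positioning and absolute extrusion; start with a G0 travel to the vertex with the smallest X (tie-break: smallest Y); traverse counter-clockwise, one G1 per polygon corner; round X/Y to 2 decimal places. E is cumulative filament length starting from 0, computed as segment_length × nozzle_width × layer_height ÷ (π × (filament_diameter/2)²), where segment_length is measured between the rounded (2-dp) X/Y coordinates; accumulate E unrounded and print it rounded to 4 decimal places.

G0 X-5.96 Y0.00 Z2.52
G1 X-2.98 Y-5.16 E0.1784
G1 X2.98 Y-5.16 E0.3568
G1 X5.96 Y0.00 E0.5351
G1 X2.98 Y5.16 E0.7135
G1 X-2.98 Y5.16 E0.8919
G1 X-5.96 Y0.00 E1.0703

At z = 2.52 mm: the cone (r1=6.5→r2=2.5) has section circumradius 5.955 here — a regular 6-gon; the sphere at (8.5, 5) is not intersected at this z (|z−center|=18.980 > r=5.5); the sphere at (8, 0.5) does not reach this height (|z−center|=7.480 > r=7); Combining (union): only the cone is present, so the union is just that shape — 1 connected region; the cube at (4.5, 1.5) is absent (z outside [18.5, 21.5]); After the difference (first − rest): none of the subtracted shapes is present at this height, so that combined region is unchanged — 1 connected region. The outline is a single polygon with 6 vertices. Extrusion per mm of travel: 0.6 × 0.12 / (π × 0.875²) = 0.029934. Accumulating E over each segment gives final E = 1.0703.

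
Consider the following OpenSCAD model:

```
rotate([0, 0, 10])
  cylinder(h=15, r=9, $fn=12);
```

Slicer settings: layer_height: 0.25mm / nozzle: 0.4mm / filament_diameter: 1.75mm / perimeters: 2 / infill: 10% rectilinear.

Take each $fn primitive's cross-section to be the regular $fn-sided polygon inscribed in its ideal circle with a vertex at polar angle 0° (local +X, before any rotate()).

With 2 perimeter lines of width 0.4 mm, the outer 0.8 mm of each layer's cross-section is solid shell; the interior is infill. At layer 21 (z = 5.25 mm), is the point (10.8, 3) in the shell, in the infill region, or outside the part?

outside

At z = 5.25 mm: the r=9 cylinder gives a regular 12-gon of circumradius 9 (constant along its height); (whole slice rotated 10° about Z — lengths, areas and connectivity unchanged). Overall, the cross-section is a single solid region. Undo the 10° rotation: the query point maps to (11.157, 1.079) in the un-rotated model frame. The nearest boundary edge runs (9.00, 0.00)→(7.79, 4.50); distance from the point to it = 2.36 mm. The point is not inside any of the regions above, so it lies outside the cross-section (2.36 mm from the nearest boundary).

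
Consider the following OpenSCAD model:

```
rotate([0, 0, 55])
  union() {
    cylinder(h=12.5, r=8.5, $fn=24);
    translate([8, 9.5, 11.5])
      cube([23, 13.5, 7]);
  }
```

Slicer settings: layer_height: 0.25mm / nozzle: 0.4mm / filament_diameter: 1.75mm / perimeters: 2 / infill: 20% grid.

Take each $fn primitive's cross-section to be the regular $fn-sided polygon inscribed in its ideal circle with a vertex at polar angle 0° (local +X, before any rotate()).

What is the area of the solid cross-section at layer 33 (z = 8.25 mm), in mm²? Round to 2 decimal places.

224.40 mm²

At z = 8.25 mm: the r=8.5 cylinder gives a regular 24-gon of circumradius 8.5 (constant along its height) (area = (24/2)·8.500²·sin(360°/24) = 224.40 mm²); the cube at (8, 9.5) does not reach this height (z outside [11.5, 18.5]); Combining (union): only the r=8.5 cylinder is present, so the union is just that shape — area = 224.40 mm²; (rotated 55° about Z; rotation is an isometry so areas/perimeters/island counts are preserved). Overall, the cross-section is a single solid region. Net area = 224.40 mm².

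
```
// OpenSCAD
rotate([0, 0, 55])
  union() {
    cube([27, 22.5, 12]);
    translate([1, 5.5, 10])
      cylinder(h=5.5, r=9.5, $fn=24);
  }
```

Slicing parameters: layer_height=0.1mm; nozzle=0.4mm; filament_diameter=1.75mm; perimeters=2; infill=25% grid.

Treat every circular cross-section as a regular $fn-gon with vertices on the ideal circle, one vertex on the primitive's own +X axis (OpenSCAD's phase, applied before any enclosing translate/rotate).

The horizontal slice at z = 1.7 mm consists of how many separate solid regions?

1

At z = 1.7 mm: the 27×22.5 cube contributes its full rectangle; the cylinder at (1, 5.5) is absent (z outside [10, 15.5]); Taking the union: only the 27×22.5 cube is present, so the union is just that shape — 1 connected region; (whole slice rotated 55° about Z — lengths, areas and connectivity unchanged). The result has 1 disconnected region.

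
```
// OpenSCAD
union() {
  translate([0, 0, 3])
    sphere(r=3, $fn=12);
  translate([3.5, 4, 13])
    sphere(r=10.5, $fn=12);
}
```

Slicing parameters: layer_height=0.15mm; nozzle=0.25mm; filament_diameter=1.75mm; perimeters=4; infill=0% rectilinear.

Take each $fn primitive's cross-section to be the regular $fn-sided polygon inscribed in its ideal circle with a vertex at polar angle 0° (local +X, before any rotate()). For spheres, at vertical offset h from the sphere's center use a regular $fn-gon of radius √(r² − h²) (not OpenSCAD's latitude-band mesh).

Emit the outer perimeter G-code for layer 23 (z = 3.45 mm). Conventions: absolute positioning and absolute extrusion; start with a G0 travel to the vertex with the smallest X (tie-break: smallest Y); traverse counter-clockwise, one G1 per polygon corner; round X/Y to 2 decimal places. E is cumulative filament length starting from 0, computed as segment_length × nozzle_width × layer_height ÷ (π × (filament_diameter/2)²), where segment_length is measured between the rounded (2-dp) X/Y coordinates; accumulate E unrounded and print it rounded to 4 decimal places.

G0 X-2.97 Y0.00 Z3.45
G1 X-2.57 Y-1.48 E0.0239
G1 X-1.48 Y-2.57 E0.0479
G1 X0.00 Y-2.97 E0.0718
G1 X1.48 Y-2.57 E0.0957
G1 X2.57 Y-1.48 E0.1198
G1 X2.91 Y-0.21 E0.1403
G1 X3.50 Y-0.36 E0.1498
G1 X5.68 Y0.22 E0.1849
G1 X7.28 Y1.82 E0.2202
G1 X7.86 Y4.00 E0.2554
G1 X7.28 Y6.18 E0.2905
G1 X5.68 Y7.78 E0.3258
G1 X3.50 Y8.36 E0.3610
G1 X1.32 Y7.78 E0.3962
G1 X-0.28 Y6.18 E0.4314
G1 X-0.86 Y4.00 E0.4666
G1 X-0.55 Y2.82 E0.4856
G1 X-1.48 Y2.57 E0.5006
G1 X-2.57 Y1.48 E0.5247
G1 X-2.97 Y0.00 E0.5486

At z = 3.45 mm: the r=3 sphere slices to a regular 12-gon of circumradius 2.966 (√(r²−h²) with h=0.45 from center); the r=10.5 sphere at (3.5, 4) contributes a regular 12-gon of circumradius √(10.5²−9.55²) = 4.364; Combining (union): the regions partially overlap (shared area 5.93 mm²), so overlapping operands fuse into one piece — 1 connected region. The outline is a single polygon with 20 vertices. Extrusion per mm of travel: 0.25 × 0.15 / (π × 0.875²) = 0.015591. Accumulating E over each segment gives final E = 0.5486.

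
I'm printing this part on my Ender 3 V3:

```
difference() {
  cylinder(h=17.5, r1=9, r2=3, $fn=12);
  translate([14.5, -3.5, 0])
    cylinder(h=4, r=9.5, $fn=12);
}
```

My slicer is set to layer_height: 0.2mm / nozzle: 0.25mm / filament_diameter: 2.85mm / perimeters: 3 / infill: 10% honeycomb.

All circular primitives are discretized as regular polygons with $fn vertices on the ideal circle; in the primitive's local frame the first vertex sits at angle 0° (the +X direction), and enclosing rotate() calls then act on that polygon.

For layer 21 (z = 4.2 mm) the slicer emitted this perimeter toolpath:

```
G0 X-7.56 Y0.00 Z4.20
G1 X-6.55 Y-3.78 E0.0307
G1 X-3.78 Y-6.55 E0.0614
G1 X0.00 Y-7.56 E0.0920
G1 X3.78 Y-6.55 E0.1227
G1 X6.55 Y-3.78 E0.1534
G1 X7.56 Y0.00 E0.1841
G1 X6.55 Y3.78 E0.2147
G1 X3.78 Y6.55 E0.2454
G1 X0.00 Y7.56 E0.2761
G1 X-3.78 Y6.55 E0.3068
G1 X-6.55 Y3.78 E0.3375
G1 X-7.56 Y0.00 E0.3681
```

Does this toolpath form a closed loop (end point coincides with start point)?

Start point (G0): (-7.56, 0.00). End point (last G1): the path returns to the start — closed.

yes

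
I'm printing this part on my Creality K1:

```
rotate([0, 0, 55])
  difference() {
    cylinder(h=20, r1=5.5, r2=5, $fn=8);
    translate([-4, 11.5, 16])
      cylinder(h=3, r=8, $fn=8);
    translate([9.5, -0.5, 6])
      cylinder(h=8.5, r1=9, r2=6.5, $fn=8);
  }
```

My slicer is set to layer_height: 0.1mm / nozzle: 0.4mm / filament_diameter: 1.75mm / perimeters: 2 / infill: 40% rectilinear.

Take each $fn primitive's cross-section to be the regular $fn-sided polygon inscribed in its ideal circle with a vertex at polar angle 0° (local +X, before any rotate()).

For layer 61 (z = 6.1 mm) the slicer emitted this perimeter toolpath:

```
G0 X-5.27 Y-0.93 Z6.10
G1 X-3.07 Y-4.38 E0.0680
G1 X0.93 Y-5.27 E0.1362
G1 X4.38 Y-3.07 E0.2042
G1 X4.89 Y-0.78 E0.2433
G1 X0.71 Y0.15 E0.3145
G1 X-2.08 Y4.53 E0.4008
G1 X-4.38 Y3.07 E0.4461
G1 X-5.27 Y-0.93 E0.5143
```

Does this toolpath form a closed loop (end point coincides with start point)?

Start point (G0): (-5.27, -0.93). End point (last G1): the path returns to the start — closed.

yes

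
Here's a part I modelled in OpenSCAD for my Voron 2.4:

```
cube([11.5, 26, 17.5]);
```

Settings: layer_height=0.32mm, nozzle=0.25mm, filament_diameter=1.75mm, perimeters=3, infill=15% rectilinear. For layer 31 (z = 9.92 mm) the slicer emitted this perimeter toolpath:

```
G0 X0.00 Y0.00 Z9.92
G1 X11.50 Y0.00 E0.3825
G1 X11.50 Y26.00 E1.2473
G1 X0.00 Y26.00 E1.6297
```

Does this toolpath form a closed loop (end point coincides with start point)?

no

Start point (G0): (0.00, 0.00). End point (last G1): the path does not return to the start — open.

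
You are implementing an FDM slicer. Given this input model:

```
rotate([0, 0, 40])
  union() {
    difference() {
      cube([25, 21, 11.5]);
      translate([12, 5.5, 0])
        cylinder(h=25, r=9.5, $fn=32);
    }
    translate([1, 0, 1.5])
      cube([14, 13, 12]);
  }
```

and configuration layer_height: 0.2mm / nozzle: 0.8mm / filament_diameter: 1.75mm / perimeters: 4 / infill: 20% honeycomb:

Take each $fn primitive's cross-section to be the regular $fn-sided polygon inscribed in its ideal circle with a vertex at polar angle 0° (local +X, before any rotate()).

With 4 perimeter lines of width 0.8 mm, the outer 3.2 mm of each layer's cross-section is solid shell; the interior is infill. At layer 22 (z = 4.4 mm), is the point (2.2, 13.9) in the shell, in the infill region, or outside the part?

infill

At z = 4.4 mm: the cube (footprint 25×21) is included at this height; the cylinder at (12, 5.5): section is a regular 32-gon, circumradius r=9.5; Subtracting the remaining from the first: starting from the 25×21 cube, the r=9.5 cylinder at (12, 5.5) partially overlaps it — only the 238.83 mm² overlap (of its 281.71 mm²) is removed, clipping the outline — 1 connected region; the cube at (1, 0) is present — its section is the full 14×13 rectangle; Combining (union): the regions partially overlap (shared area 31.35 mm²), so overlapping operands fuse into one piece — 1 connected region; (whole slice rotated 40° about Z — lengths, areas and connectivity unchanged). Overall, the cross-section is a single solid region. Undo the 40° rotation: the query point maps to (10.620, 9.234) in the un-rotated model frame. The nearest boundary edge runs (6.24, 13.00)→(15.00, 13.00); distance from the point to it = 3.77 mm. The point is inside the cross-section and 3.77 mm from the nearest boundary — more than the 3.2 mm shell width (4 × 0.8), so it's in the infill interior.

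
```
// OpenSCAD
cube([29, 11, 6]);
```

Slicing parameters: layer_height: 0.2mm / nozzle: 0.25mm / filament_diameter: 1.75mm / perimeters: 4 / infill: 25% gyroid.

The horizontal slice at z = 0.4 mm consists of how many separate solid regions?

At z = 0.4 mm: the cube (footprint 29×11) is included at this height. The result has 1 disconnected region.

1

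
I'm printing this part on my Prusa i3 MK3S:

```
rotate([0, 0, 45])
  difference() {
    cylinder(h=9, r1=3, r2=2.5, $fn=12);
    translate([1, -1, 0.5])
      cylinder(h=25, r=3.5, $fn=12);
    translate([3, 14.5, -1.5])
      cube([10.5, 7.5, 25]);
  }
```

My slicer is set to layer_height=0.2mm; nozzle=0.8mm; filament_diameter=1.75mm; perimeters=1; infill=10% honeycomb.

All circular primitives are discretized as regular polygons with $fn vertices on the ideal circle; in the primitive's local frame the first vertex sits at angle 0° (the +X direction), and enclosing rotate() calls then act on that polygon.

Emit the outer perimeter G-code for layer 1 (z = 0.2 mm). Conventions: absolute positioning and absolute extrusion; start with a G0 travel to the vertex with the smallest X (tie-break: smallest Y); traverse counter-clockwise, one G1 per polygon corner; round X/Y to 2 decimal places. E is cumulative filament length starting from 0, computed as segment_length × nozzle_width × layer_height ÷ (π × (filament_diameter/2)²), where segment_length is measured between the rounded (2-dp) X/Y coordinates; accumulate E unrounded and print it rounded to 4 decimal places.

At z = 0.2 mm: the cone: at t=0.022 of its height the radius interpolates to r₁+(r₂−r₁)t = 2.989, giving a regular 12-gon of that circumradius; the cylinder at (1, -1) is absent (z outside [0.5, 25.5]); the 10.5×7.5 cube at (3, 14.5) contributes its full rectangle; Taking the first minus the rest: starting from the cone, the 10.5×7.5 cube at (3, 14.5) misses the remaining region (no effect) — 1 connected region; (rotated 45° about Z; rotation is an isometry so areas/perimeters/island counts are preserved). The outline is a single polygon with 12 vertices. Extrusion per mm of travel: 0.8 × 0.2 / (π × 0.875²) = 0.066520. Accumulating E over each segment gives final E = 1.2349.

G0 X-2.89 Y-0.77 Z0.20
G1 X-2.11 Y-2.11 E0.1031
G1 X-0.77 Y-2.89 E0.2063
G1 X0.77 Y-2.89 E0.3087
G1 X2.11 Y-2.11 E0.4119
G1 X2.89 Y-0.77 E0.5150
G1 X2.89 Y0.77 E0.6174
G1 X2.11 Y2.11 E0.7206
G1 X0.77 Y2.89 E0.8237
G1 X-0.77 Y2.89 E0.9262
G1 X-2.11 Y2.11 E1.0293
G1 X-2.89 Y0.77 E1.1324
G1 X-2.89 Y-0.77 E1.2349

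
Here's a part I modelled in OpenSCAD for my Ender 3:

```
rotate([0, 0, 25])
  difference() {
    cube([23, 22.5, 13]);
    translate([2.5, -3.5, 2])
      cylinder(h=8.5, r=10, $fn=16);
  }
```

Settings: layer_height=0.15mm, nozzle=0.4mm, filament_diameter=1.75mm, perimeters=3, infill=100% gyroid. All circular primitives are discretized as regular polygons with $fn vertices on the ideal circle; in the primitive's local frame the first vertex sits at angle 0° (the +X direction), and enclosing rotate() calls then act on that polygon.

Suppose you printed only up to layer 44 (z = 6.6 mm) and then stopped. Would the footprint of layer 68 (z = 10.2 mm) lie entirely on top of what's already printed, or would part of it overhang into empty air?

Compare the two slices. At z = 6.6: the cube is present — its section is the full 23×22.5 rectangle (area 517.50 mm²); the cylinder at (2.5, -3.5): section is a regular 16-gon, circumradius r=10 (area = (16/2)·10.000²·sin(360°/16) = 306.15 mm²); Subtracting the remaining from the first: starting from the 23×22.5 cube (517.50 mm²), the r=10 cylinder at (2.5, -3.5) partially overlaps it — only the 58.38 mm² overlap (of its 306.15 mm²) is removed, clipping the outline — area = 459.12 mm²; (rotated 25° about Z; rotation is an isometry so areas/perimeters/island counts are preserved). At z = 10.2: the cube is present — its section is the full 23×22.5 rectangle (area 517.50 mm²); the cylinder at (2.5, -3.5): section is a regular 16-gon, circumradius r=10 (area = (16/2)·10.000²·sin(360°/16) = 306.15 mm²); Taking the first minus the rest: starting from the 23×22.5 cube (517.50 mm²), the r=10 cylinder at (2.5, -3.5) partially overlaps it — only the 58.38 mm² overlap (of its 306.15 mm²) is removed, clipping the outline — area = 459.12 mm²; (rotated 25° about Z; rotation is an isometry so areas/perimeters/island counts are preserved). Checking containment: the cross-section at z = 10.2 is a subset of the cross-section at z = 6.6.

entirely on top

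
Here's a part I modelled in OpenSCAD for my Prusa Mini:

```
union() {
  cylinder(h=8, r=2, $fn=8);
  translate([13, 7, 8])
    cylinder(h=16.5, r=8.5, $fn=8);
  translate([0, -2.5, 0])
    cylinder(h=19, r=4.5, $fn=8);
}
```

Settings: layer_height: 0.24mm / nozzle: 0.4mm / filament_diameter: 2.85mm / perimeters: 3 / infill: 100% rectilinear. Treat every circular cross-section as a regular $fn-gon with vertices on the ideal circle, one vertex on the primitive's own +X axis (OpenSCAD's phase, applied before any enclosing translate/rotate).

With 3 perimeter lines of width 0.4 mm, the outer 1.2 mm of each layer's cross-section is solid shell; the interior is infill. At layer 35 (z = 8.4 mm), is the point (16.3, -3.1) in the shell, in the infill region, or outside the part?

outside

At z = 8.4 mm: the cylinder is absent (z outside [0, 8]); the r=8.5 cylinder at (13, 7) gives a regular 8-gon of circumradius 8.5 (constant along its height); the r=4.5 cylinder at (0, -2.5) gives a regular 8-gon of circumradius 4.5 (constant along its height); Combining (union): the 2 present regions are separate (no shared area or edge), so areas and boundary lengths simply add and each stays a separate island — 2 connected regions. Overall, the cross-section has 2 separate islands. The nearest boundary edge runs (19.01, 0.99)→(13.00, -1.50); distance from the point to it = 2.74 mm. The point is not inside any of the regions above, so it lies outside the cross-section (2.74 mm from the nearest boundary).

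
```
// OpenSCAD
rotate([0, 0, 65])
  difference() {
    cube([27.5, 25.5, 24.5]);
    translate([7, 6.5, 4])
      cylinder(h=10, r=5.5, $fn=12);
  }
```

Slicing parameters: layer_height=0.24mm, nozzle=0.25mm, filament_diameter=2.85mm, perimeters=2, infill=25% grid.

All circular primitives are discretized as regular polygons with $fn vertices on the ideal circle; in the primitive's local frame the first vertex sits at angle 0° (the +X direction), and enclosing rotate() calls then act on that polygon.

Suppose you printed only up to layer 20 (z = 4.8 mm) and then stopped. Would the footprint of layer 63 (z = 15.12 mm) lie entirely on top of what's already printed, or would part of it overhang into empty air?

part overhangs

Compare the two slices. At z = 4.8: the 27.5×25.5 cube contributes its full rectangle (area 701.25 mm²); the r=5.5 cylinder at (7, 6.5) gives a regular 12-gon of circumradius 5.5 (constant along its height) (area = (12/2)·5.500²·sin(360°/12) = 90.75 mm²); Subtracting the remaining from the first: starting from the 27.5×25.5 cube (701.25 mm²), the r=5.5 cylinder at (7, 6.5) lies wholly inside it (removes its full 90.75 mm² and its 34.16 mm outline becomes a hole wall) — area = 610.50 mm²; (rotated 65° about Z; rotation is an isometry so areas/perimeters/island counts are preserved). At z = 15.12: the cube is present — its section is the full 27.5×25.5 rectangle (area 701.25 mm²); the cylinder at (7, 6.5) does not reach this height (z outside [4, 14]); Subtracting the remaining from the first: none of the subtracted shapes is present at this height, so the 27.5×25.5 cube is unchanged — area = 701.25 mm²; (rotated 65° about Z; rotation is an isometry so areas/perimeters/island counts are preserved). Checking containment: at z = 15.12 the cross-section extends beyond the z = 4.8 cross-section by about 90.75 mm².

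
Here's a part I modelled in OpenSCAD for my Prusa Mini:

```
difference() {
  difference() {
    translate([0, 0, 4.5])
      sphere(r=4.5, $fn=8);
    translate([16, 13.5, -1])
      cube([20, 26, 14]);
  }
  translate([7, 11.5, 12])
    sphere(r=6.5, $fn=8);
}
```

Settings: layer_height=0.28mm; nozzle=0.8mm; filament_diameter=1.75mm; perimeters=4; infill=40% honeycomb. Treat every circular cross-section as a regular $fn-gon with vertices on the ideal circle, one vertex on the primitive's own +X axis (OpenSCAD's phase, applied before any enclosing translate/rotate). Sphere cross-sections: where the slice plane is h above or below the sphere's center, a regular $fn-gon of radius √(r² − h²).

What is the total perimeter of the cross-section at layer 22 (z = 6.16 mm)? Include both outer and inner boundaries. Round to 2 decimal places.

At z = 6.16 mm: the r=4.5 sphere contributes a regular 8-gon of circumradius √(4.5²−1.66²) = 4.183 (perimeter = 2·8·4.183·sin(180°/8) = 25.61 mm); the cube at (16, 13.5) (footprint 20×26) is included at this height (perimeter 92.00 mm); Taking the first minus the rest: starting from the r=4.5 sphere, the 20×26 cube at (16, 13.5) misses the remaining region (no effect) — boundary = 25.61 mm; the sphere at (7, 11.5): section is a regular 8-gon, circumradius = √(r²−h²) = √(6.5²−5.84²) = 2.854 (perimeter = 2·8·2.854·sin(180°/8) = 17.47 mm); Taking the first minus the rest: starting from the result so far, the r=6.5 sphere at (7, 11.5) misses the remaining region (no effect) — boundary = 25.61 mm. Overall, the cross-section is a single solid region. Total boundary length (outer) = 25.61 mm.

25.61 mm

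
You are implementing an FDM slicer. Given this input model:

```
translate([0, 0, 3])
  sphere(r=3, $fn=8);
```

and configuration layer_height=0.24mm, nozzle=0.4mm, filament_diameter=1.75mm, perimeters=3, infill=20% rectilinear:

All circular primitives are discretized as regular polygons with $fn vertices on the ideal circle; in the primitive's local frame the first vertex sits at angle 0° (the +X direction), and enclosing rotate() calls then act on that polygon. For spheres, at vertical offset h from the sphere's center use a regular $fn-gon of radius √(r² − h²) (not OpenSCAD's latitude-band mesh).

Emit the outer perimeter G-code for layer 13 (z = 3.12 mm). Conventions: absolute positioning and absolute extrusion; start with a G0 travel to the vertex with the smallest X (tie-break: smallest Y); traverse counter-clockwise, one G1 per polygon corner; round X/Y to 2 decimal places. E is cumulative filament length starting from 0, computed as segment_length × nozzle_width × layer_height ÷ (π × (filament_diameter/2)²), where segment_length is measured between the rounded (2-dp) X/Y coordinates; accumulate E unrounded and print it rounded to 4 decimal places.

At z = 3.12 mm: the r=3 sphere contributes a regular 8-gon of circumradius √(3²−0.12²) = 2.998. The outline is a single polygon with 8 vertices. Extrusion per mm of travel: 0.4 × 0.24 / (π × 0.875²) = 0.039912. Accumulating E over each segment gives final E = 0.7329.

G0 X-3.00 Y0.00 Z3.12
G1 X-2.12 Y-2.12 E0.0916
G1 X0.00 Y-3.00 E0.1832
G1 X2.12 Y-2.12 E0.2748
G1 X3.00 Y0.00 E0.3665
G1 X2.12 Y2.12 E0.4581
G1 X0.00 Y3.00 E0.5497
G1 X-2.12 Y2.12 E0.6413
G1 X-3.00 Y0.00 E0.7329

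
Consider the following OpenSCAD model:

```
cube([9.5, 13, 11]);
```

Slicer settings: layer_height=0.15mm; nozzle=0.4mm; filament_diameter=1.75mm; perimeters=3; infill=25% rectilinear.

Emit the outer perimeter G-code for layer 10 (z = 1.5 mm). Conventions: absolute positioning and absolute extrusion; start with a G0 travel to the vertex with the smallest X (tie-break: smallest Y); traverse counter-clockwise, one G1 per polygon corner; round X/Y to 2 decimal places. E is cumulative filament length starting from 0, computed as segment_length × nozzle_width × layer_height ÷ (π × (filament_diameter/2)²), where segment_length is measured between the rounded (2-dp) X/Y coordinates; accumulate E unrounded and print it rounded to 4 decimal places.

At z = 1.5 mm: the cube is present — its section is the full 9.5×13 rectangle. The outline is a single polygon with 4 vertices. Extrusion per mm of travel: 0.4 × 0.15 / (π × 0.875²) = 0.024945. Accumulating E over each segment gives final E = 1.1225.

G0 X0.00 Y0.00 Z1.50
G1 X9.50 Y0.00 E0.2370
G1 X9.50 Y13.00 E0.5613
G1 X0.00 Y13.00 E0.7982
G1 X0.00 Y0.00 E1.1225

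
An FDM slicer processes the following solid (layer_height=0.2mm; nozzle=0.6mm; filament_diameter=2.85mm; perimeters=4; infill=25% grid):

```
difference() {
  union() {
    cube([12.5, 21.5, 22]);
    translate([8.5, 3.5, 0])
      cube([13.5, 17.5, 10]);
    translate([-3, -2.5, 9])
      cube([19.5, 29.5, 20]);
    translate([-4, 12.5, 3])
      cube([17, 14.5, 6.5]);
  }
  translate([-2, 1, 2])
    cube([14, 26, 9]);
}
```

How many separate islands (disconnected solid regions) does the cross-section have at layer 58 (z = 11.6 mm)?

1

At z = 11.6 mm: the 12.5×21.5 cube contributes its full rectangle; the cube at (8.5, 3.5) is not intersected at this z (z outside [0, 10]); the 19.5×29.5 cube at (-3, -2.5) contributes its full rectangle; the cube at (-4, 12.5) is absent (z outside [3, 9.5]); Taking the union: the 12.5×21.5 cube lies entirely inside the 19.5×29.5 cube at (-3, -2.5), so the union is just the 19.5×29.5 cube at (-3, -2.5) — 1 connected region; the cube at (-2, 1) does not reach this height (z outside [2, 11]); Taking the first minus the rest: none of the subtracted shapes is present at this height, so the result so far is unchanged — 1 connected region. Overall, the cross-section is a single solid region. Island count = 1.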